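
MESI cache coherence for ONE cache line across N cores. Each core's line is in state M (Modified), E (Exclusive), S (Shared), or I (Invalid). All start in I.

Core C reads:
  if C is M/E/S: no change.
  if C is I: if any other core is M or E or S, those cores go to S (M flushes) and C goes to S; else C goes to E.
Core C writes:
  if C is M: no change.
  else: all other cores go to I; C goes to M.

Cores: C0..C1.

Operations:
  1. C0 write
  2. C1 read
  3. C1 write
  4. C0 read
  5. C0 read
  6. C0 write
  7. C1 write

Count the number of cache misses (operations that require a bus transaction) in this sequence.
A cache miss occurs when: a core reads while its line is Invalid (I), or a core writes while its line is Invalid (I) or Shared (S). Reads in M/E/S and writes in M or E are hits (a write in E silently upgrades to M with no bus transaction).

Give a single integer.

Op 1: C0 write [C0 write: invalidate none -> C0=M] -> [M,I] [MISS #1: write from I]
Op 2: C1 read [C1 read from I: others=['C0=M'] -> C1=S, others downsized to S] -> [S,S] [MISS #2: read from I]
Op 3: C1 write [C1 write: invalidate ['C0=S'] -> C1=M] -> [I,M] [MISS #3: write from S]
Op 4: C0 read [C0 read from I: others=['C1=M'] -> C0=S, others downsized to S] -> [S,S] [MISS #4: read from I]
Op 5: C0 read [C0 read: already in S, no change] -> [S,S] [hit: read from S]
Op 6: C0 write [C0 write: invalidate ['C1=S'] -> C0=M] -> [M,I] [MISS #5: write from S]
Op 7: C1 write [C1 write: invalidate ['C0=M'] -> C1=M] -> [I,M] [MISS #6: write from I]

Answer: 6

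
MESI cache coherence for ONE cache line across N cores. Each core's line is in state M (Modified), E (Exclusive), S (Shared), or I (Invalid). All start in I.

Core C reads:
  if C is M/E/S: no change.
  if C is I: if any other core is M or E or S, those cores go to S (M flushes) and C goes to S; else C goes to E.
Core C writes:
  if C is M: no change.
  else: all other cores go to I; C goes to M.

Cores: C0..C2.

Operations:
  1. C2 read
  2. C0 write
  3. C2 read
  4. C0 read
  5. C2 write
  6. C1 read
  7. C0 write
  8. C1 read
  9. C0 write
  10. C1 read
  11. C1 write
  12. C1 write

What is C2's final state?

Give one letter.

Answer: I

Derivation:
Op 1: C2 read [C2 read from I: no other sharers -> C2=E (exclusive)] -> [I,I,E]
Op 2: C0 write [C0 write: invalidate ['C2=E'] -> C0=M] -> [M,I,I]
Op 3: C2 read [C2 read from I: others=['C0=M'] -> C2=S, others downsized to S] -> [S,I,S]
Op 4: C0 read [C0 read: already in S, no change] -> [S,I,S]
Op 5: C2 write [C2 write: invalidate ['C0=S'] -> C2=M] -> [I,I,M]
Op 6: C1 read [C1 read from I: others=['C2=M'] -> C1=S, others downsized to S] -> [I,S,S]
Op 7: C0 write [C0 write: invalidate ['C1=S', 'C2=S'] -> C0=M] -> [M,I,I]
Op 8: C1 read [C1 read from I: others=['C0=M'] -> C1=S, others downsized to S] -> [S,S,I]
Op 9: C0 write [C0 write: invalidate ['C1=S'] -> C0=M] -> [M,I,I]
Op 10: C1 read [C1 read from I: others=['C0=M'] -> C1=S, others downsized to S] -> [S,S,I]
Op 11: C1 write [C1 write: invalidate ['C0=S'] -> C1=M] -> [I,M,I]
Op 12: C1 write [C1 write: already M (modified), no change] -> [I,M,I]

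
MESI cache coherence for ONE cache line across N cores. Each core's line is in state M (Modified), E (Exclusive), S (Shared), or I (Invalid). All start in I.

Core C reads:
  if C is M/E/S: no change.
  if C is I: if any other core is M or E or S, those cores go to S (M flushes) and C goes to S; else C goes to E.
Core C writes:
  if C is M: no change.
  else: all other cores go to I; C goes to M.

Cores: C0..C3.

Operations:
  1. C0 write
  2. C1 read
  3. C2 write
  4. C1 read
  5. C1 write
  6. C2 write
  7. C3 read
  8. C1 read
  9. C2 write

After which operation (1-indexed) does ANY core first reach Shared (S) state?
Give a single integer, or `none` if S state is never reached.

Op 1: C0 write [C0 write: invalidate none -> C0=M] -> [M,I,I,I]
Op 2: C1 read [C1 read from I: others=['C0=M'] -> C1=S, others downsized to S] -> [S,S,I,I]
  -> First S state at op 2; remaining ops need not be traced.

Answer: 2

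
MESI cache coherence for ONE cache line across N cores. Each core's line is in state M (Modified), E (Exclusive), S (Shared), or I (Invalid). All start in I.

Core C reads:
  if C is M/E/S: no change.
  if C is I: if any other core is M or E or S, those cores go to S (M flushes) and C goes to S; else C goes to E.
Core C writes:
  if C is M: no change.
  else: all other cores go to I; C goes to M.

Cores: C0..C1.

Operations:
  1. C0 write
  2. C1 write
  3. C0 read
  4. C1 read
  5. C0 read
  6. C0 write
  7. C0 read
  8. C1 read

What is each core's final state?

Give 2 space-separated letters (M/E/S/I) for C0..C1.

Answer: S S

Derivation:
Op 1: C0 write [C0 write: invalidate none -> C0=M] -> [M,I]
Op 2: C1 write [C1 write: invalidate ['C0=M'] -> C1=M] -> [I,M]
Op 3: C0 read [C0 read from I: others=['C1=M'] -> C0=S, others downsized to S] -> [S,S]
Op 4: C1 read [C1 read: already in S, no change] -> [S,S]
Op 5: C0 read [C0 read: already in S, no change] -> [S,S]
Op 6: C0 write [C0 write: invalidate ['C1=S'] -> C0=M] -> [M,I]
Op 7: C0 read [C0 read: already in M, no change] -> [M,I]
Op 8: C1 read [C1 read from I: others=['C0=M'] -> C1=S, others downsized to S] -> [S,S]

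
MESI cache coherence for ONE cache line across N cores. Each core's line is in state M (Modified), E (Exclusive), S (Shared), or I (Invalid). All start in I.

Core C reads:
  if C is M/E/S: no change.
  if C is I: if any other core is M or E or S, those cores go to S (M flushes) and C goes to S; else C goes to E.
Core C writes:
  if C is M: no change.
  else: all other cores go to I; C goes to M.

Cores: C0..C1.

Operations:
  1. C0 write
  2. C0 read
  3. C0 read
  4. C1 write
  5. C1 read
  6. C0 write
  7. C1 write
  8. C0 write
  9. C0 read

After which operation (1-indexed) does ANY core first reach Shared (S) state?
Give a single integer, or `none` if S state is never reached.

Op 1: C0 write [C0 write: invalidate none -> C0=M] -> [M,I]
Op 2: C0 read [C0 read: already in M, no change] -> [M,I]
Op 3: C0 read [C0 read: already in M, no change] -> [M,I]
Op 4: C1 write [C1 write: invalidate ['C0=M'] -> C1=M] -> [I,M]
Op 5: C1 read [C1 read: already in M, no change] -> [I,M]
Op 6: C0 write [C0 write: invalidate ['C1=M'] -> C0=M] -> [M,I]
Op 7: C1 write [C1 write: invalidate ['C0=M'] -> C1=M] -> [I,M]
Op 8: C0 write [C0 write: invalidate ['C1=M'] -> C0=M] -> [M,I]
Op 9: C0 read [C0 read: already in M, no change] -> [M,I]
S state never reached in this sequence.

Answer: none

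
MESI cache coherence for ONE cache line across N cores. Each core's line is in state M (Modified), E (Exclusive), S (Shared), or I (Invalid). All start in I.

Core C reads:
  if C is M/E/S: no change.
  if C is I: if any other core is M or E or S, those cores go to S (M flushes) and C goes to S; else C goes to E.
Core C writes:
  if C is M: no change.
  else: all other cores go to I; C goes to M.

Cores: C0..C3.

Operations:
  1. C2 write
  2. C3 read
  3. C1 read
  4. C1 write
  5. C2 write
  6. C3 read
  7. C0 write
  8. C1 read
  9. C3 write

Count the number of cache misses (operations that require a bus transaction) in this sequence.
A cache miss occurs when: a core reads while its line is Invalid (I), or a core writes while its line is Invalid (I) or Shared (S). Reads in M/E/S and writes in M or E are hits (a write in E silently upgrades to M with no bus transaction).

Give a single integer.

Answer: 9

Derivation:
Op 1: C2 write [C2 write: invalidate none -> C2=M] -> [I,I,M,I] [MISS #1: write from I]
Op 2: C3 read [C3 read from I: others=['C2=M'] -> C3=S, others downsized to S] -> [I,I,S,S] [MISS #2: read from I]
Op 3: C1 read [C1 read from I: others=['C2=S', 'C3=S'] -> C1=S, others downsized to S] -> [I,S,S,S] [MISS #3: read from I]
Op 4: C1 write [C1 write: invalidate ['C2=S', 'C3=S'] -> C1=M] -> [I,M,I,I] [MISS #4: write from S]
Op 5: C2 write [C2 write: invalidate ['C1=M'] -> C2=M] -> [I,I,M,I] [MISS #5: write from I]
Op 6: C3 read [C3 read from I: others=['C2=M'] -> C3=S, others downsized to S] -> [I,I,S,S] [MISS #6: read from I]
Op 7: C0 write [C0 write: invalidate ['C2=S', 'C3=S'] -> C0=M] -> [M,I,I,I] [MISS #7: write from I]
Op 8: C1 read [C1 read from I: others=['C0=M'] -> C1=S, others downsized to S] -> [S,S,I,I] [MISS #8: read from I]
Op 9: C3 write [C3 write: invalidate ['C0=S', 'C1=S'] -> C3=M] -> [I,I,I,M] [MISS #9: write from I]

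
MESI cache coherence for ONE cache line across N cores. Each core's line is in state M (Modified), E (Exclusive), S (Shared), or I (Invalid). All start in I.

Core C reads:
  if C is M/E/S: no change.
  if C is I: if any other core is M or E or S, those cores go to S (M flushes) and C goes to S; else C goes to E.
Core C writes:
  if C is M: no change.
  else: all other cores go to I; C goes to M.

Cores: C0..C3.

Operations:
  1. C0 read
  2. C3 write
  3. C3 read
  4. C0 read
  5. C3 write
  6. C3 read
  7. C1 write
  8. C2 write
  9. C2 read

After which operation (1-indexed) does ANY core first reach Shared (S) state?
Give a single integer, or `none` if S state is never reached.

Answer: 4

Derivation:
Op 1: C0 read [C0 read from I: no other sharers -> C0=E (exclusive)] -> [E,I,I,I]
Op 2: C3 write [C3 write: invalidate ['C0=E'] -> C3=M] -> [I,I,I,M]
Op 3: C3 read [C3 read: already in M, no change] -> [I,I,I,M]
Op 4: C0 read [C0 read from I: others=['C3=M'] -> C0=S, others downsized to S] -> [S,I,I,S]
  -> First S state at op 4; remaining ops need not be traced.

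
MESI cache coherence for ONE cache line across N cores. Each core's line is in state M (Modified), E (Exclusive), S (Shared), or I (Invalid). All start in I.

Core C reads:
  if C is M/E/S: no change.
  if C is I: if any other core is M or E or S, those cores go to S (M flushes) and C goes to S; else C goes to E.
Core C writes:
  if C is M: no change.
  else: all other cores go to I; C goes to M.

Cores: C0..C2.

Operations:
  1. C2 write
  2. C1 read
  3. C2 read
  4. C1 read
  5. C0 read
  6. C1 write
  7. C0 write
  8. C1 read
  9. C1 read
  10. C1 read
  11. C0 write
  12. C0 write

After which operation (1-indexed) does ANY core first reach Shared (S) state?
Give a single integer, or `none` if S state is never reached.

Op 1: C2 write [C2 write: invalidate none -> C2=M] -> [I,I,M]
Op 2: C1 read [C1 read from I: others=['C2=M'] -> C1=S, others downsized to S] -> [I,S,S]
  -> First S state at op 2; remaining ops need not be traced.

Answer: 2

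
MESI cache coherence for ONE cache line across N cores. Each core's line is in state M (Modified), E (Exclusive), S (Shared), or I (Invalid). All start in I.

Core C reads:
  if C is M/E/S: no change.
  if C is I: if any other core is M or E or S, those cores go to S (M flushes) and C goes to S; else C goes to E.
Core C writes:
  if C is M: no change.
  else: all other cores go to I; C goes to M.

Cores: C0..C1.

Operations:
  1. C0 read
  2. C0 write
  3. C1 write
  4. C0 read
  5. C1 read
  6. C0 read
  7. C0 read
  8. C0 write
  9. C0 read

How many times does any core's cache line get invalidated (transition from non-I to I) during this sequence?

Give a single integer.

Op 1: C0 read [C0 read from I: no other sharers -> C0=E (exclusive)] -> [E,I] (invalidations this op: 0; running total: 0)
Op 2: C0 write [C0 write: invalidate none -> C0=M] -> [M,I] (invalidations this op: 0; running total: 0)
Op 3: C1 write [C1 write: invalidate ['C0=M'] -> C1=M] -> [I,M] (invalidations this op: 1; running total: 1)
Op 4: C0 read [C0 read from I: others=['C1=M'] -> C0=S, others downsized to S] -> [S,S] (invalidations this op: 0; running total: 1)
Op 5: C1 read [C1 read: already in S, no change] -> [S,S] (invalidations this op: 0; running total: 1)
Op 6: C0 read [C0 read: already in S, no change] -> [S,S] (invalidations this op: 0; running total: 1)
Op 7: C0 read [C0 read: already in S, no change] -> [S,S] (invalidations this op: 0; running total: 1)
Op 8: C0 write [C0 write: invalidate ['C1=S'] -> C0=M] -> [M,I] (invalidations this op: 1; running total: 2)
Op 9: C0 read [C0 read: already in M, no change] -> [M,I] (invalidations this op: 0; running total: 2)

Answer: 2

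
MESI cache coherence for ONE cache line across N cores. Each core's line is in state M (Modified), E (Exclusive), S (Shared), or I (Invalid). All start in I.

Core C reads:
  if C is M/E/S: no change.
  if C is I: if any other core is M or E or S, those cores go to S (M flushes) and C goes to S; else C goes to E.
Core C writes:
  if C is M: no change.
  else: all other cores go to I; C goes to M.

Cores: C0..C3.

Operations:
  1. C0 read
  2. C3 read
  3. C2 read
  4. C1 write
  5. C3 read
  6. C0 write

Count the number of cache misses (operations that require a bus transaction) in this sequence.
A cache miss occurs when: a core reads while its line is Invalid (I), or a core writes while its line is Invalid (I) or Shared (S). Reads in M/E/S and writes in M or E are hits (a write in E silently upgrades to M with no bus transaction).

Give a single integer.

Op 1: C0 read [C0 read from I: no other sharers -> C0=E (exclusive)] -> [E,I,I,I] [MISS #1: read from I]
Op 2: C3 read [C3 read from I: others=['C0=E'] -> C3=S, others downsized to S] -> [S,I,I,S] [MISS #2: read from I]
Op 3: C2 read [C2 read from I: others=['C0=S', 'C3=S'] -> C2=S, others downsized to S] -> [S,I,S,S] [MISS #3: read from I]
Op 4: C1 write [C1 write: invalidate ['C0=S', 'C2=S', 'C3=S'] -> C1=M] -> [I,M,I,I] [MISS #4: write from I]
Op 5: C3 read [C3 read from I: others=['C1=M'] -> C3=S, others downsized to S] -> [I,S,I,S] [MISS #5: read from I]
Op 6: C0 write [C0 write: invalidate ['C1=S', 'C3=S'] -> C0=M] -> [M,I,I,I] [MISS #6: write from I]

Answer: 6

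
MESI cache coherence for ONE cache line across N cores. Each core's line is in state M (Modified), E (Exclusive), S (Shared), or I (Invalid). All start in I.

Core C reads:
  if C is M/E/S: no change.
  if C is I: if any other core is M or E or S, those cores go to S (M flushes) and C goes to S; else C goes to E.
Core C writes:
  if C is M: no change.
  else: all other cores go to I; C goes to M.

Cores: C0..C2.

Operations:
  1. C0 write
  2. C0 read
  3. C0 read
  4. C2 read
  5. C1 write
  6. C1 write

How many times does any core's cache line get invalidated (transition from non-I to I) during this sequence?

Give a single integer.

Answer: 2

Derivation:
Op 1: C0 write [C0 write: invalidate none -> C0=M] -> [M,I,I] (invalidations this op: 0; running total: 0)
Op 2: C0 read [C0 read: already in M, no change] -> [M,I,I] (invalidations this op: 0; running total: 0)
Op 3: C0 read [C0 read: already in M, no change] -> [M,I,I] (invalidations this op: 0; running total: 0)
Op 4: C2 read [C2 read from I: others=['C0=M'] -> C2=S, others downsized to S] -> [S,I,S] (invalidations this op: 0; running total: 0)
Op 5: C1 write [C1 write: invalidate ['C0=S', 'C2=S'] -> C1=M] -> [I,M,I] (invalidations this op: 2; running total: 2)
Op 6: C1 write [C1 write: already M (modified), no change] -> [I,M,I] (invalidations this op: 0; running total: 2)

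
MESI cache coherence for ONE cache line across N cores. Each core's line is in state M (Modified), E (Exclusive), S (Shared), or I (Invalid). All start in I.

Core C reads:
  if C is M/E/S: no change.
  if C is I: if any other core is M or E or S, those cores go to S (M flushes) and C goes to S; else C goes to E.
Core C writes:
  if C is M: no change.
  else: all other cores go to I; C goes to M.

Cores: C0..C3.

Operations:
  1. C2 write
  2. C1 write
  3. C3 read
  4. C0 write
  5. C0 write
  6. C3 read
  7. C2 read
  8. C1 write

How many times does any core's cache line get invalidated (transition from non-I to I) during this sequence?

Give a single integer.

Answer: 6

Derivation:
Op 1: C2 write [C2 write: invalidate none -> C2=M] -> [I,I,M,I] (invalidations this op: 0; running total: 0)
Op 2: C1 write [C1 write: invalidate ['C2=M'] -> C1=M] -> [I,M,I,I] (invalidations this op: 1; running total: 1)
Op 3: C3 read [C3 read from I: others=['C1=M'] -> C3=S, others downsized to S] -> [I,S,I,S] (invalidations this op: 0; running total: 1)
Op 4: C0 write [C0 write: invalidate ['C1=S', 'C3=S'] -> C0=M] -> [M,I,I,I] (invalidations this op: 2; running total: 3)
Op 5: C0 write [C0 write: already M (modified), no change] -> [M,I,I,I] (invalidations this op: 0; running total: 3)
Op 6: C3 read [C3 read from I: others=['C0=M'] -> C3=S, others downsized to S] -> [S,I,I,S] (invalidations this op: 0; running total: 3)
Op 7: C2 read [C2 read from I: others=['C0=S', 'C3=S'] -> C2=S, others downsized to S] -> [S,I,S,S] (invalidations this op: 0; running total: 3)
Op 8: C1 write [C1 write: invalidate ['C0=S', 'C2=S', 'C3=S'] -> C1=M] -> [I,M,I,I] (invalidations this op: 3; running total: 6)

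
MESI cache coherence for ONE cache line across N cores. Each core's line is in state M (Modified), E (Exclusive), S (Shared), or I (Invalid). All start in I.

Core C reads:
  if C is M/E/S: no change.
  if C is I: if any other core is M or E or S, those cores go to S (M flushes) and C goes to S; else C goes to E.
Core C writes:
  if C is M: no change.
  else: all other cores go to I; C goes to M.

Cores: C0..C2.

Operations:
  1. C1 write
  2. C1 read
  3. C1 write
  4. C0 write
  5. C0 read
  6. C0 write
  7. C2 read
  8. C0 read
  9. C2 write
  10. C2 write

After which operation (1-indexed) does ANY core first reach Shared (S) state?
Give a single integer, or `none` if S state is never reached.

Answer: 7

Derivation:
Op 1: C1 write [C1 write: invalidate none -> C1=M] -> [I,M,I]
Op 2: C1 read [C1 read: already in M, no change] -> [I,M,I]
Op 3: C1 write [C1 write: already M (modified), no change] -> [I,M,I]
Op 4: C0 write [C0 write: invalidate ['C1=M'] -> C0=M] -> [M,I,I]
Op 5: C0 read [C0 read: already in M, no change] -> [M,I,I]
Op 6: C0 write [C0 write: already M (modified), no change] -> [M,I,I]
Op 7: C2 read [C2 read from I: others=['C0=M'] -> C2=S, others downsized to S] -> [S,I,S]
  -> First S state at op 7; remaining ops need not be traced.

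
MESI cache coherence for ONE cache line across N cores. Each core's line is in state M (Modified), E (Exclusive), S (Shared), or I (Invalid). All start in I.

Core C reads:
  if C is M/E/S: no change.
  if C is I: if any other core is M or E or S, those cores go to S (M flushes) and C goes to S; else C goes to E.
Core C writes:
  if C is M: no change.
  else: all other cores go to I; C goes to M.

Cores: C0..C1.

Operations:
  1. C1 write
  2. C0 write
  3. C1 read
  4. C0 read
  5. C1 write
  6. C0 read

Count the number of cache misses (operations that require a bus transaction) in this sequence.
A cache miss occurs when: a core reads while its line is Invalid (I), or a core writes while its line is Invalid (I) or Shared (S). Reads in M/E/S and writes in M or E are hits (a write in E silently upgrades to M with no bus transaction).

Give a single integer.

Answer: 5

Derivation:
Op 1: C1 write [C1 write: invalidate none -> C1=M] -> [I,M] [MISS #1: write from I]
Op 2: C0 write [C0 write: invalidate ['C1=M'] -> C0=M] -> [M,I] [MISS #2: write from I]
Op 3: C1 read [C1 read from I: others=['C0=M'] -> C1=S, others downsized to S] -> [S,S] [MISS #3: read from I]
Op 4: C0 read [C0 read: already in S, no change] -> [S,S] [hit: read from S]
Op 5: C1 write [C1 write: invalidate ['C0=S'] -> C1=M] -> [I,M] [MISS #4: write from S]
Op 6: C0 read [C0 read from I: others=['C1=M'] -> C0=S, others downsized to S] -> [S,S] [MISS #5: read from I]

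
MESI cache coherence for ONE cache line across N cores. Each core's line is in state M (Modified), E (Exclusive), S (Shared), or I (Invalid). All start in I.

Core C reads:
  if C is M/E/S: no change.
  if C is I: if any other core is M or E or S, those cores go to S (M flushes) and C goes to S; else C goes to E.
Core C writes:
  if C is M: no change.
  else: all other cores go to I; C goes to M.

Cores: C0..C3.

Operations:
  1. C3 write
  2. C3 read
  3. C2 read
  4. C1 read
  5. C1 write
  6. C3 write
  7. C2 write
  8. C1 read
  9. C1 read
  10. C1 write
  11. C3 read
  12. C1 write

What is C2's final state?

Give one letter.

Op 1: C3 write [C3 write: invalidate none -> C3=M] -> [I,I,I,M]
Op 2: C3 read [C3 read: already in M, no change] -> [I,I,I,M]
Op 3: C2 read [C2 read from I: others=['C3=M'] -> C2=S, others downsized to S] -> [I,I,S,S]
Op 4: C1 read [C1 read from I: others=['C2=S', 'C3=S'] -> C1=S, others downsized to S] -> [I,S,S,S]
Op 5: C1 write [C1 write: invalidate ['C2=S', 'C3=S'] -> C1=M] -> [I,M,I,I]
Op 6: C3 write [C3 write: invalidate ['C1=M'] -> C3=M] -> [I,I,I,M]
Op 7: C2 write [C2 write: invalidate ['C3=M'] -> C2=M] -> [I,I,M,I]
Op 8: C1 read [C1 read from I: others=['C2=M'] -> C1=S, others downsized to S] -> [I,S,S,I]
Op 9: C1 read [C1 read: already in S, no change] -> [I,S,S,I]
Op 10: C1 write [C1 write: invalidate ['C2=S'] -> C1=M] -> [I,M,I,I]
Op 11: C3 read [C3 read from I: others=['C1=M'] -> C3=S, others downsized to S] -> [I,S,I,S]
Op 12: C1 write [C1 write: invalidate ['C3=S'] -> C1=M] -> [I,M,I,I]

Answer: I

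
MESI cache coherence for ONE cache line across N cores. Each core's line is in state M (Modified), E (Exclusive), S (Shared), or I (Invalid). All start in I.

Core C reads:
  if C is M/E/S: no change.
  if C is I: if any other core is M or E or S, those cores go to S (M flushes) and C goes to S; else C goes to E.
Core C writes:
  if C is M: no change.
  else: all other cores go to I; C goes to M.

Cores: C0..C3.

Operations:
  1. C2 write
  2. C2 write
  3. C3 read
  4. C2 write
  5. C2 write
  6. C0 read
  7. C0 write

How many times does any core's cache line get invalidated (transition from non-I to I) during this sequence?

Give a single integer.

Op 1: C2 write [C2 write: invalidate none -> C2=M] -> [I,I,M,I] (invalidations this op: 0; running total: 0)
Op 2: C2 write [C2 write: already M (modified), no change] -> [I,I,M,I] (invalidations this op: 0; running total: 0)
Op 3: C3 read [C3 read from I: others=['C2=M'] -> C3=S, others downsized to S] -> [I,I,S,S] (invalidations this op: 0; running total: 0)
Op 4: C2 write [C2 write: invalidate ['C3=S'] -> C2=M] -> [I,I,M,I] (invalidations this op: 1; running total: 1)
Op 5: C2 write [C2 write: already M (modified), no change] -> [I,I,M,I] (invalidations this op: 0; running total: 1)
Op 6: C0 read [C0 read from I: others=['C2=M'] -> C0=S, others downsized to S] -> [S,I,S,I] (invalidations this op: 0; running total: 1)
Op 7: C0 write [C0 write: invalidate ['C2=S'] -> C0=M] -> [M,I,I,I] (invalidations this op: 1; running total: 2)

Answer: 2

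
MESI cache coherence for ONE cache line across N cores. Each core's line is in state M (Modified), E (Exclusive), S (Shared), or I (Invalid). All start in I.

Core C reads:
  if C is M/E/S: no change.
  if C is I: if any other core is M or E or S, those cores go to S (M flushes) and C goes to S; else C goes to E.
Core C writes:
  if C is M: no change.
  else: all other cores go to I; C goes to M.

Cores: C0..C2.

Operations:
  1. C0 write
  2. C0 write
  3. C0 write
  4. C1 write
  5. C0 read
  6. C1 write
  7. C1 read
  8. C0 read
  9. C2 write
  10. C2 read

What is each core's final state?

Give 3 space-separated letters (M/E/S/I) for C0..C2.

Answer: I I M

Derivation:
Op 1: C0 write [C0 write: invalidate none -> C0=M] -> [M,I,I]
Op 2: C0 write [C0 write: already M (modified), no change] -> [M,I,I]
Op 3: C0 write [C0 write: already M (modified), no change] -> [M,I,I]
Op 4: C1 write [C1 write: invalidate ['C0=M'] -> C1=M] -> [I,M,I]
Op 5: C0 read [C0 read from I: others=['C1=M'] -> C0=S, others downsized to S] -> [S,S,I]
Op 6: C1 write [C1 write: invalidate ['C0=S'] -> C1=M] -> [I,M,I]
Op 7: C1 read [C1 read: already in M, no change] -> [I,M,I]
Op 8: C0 read [C0 read from I: others=['C1=M'] -> C0=S, others downsized to S] -> [S,S,I]
Op 9: C2 write [C2 write: invalidate ['C0=S', 'C1=S'] -> C2=M] -> [I,I,M]
Op 10: C2 read [C2 read: already in M, no change] -> [I,I,M]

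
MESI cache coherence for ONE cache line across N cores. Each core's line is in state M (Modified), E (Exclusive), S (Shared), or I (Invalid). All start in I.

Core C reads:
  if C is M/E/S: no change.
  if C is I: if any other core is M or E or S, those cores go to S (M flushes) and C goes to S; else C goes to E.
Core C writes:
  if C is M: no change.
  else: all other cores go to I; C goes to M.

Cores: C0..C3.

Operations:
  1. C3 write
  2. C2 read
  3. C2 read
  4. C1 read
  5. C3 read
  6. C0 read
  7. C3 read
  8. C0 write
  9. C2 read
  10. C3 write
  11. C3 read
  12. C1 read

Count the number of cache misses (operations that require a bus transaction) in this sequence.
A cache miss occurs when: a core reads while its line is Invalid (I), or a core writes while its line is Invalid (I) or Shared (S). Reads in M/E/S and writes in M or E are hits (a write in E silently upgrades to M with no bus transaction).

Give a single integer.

Answer: 8

Derivation:
Op 1: C3 write [C3 write: invalidate none -> C3=M] -> [I,I,I,M] [MISS #1: write from I]
Op 2: C2 read [C2 read from I: others=['C3=M'] -> C2=S, others downsized to S] -> [I,I,S,S] [MISS #2: read from I]
Op 3: C2 read [C2 read: already in S, no change] -> [I,I,S,S] [hit: read from S]
Op 4: C1 read [C1 read from I: others=['C2=S', 'C3=S'] -> C1=S, others downsized to S] -> [I,S,S,S] [MISS #3: read from I]
Op 5: C3 read [C3 read: already in S, no change] -> [I,S,S,S] [hit: read from S]
Op 6: C0 read [C0 read from I: others=['C1=S', 'C2=S', 'C3=S'] -> C0=S, others downsized to S] -> [S,S,S,S] [MISS #4: read from I]
Op 7: C3 read [C3 read: already in S, no change] -> [S,S,S,S] [hit: read from S]
Op 8: C0 write [C0 write: invalidate ['C1=S', 'C2=S', 'C3=S'] -> C0=M] -> [M,I,I,I] [MISS #5: write from S]
Op 9: C2 read [C2 read from I: others=['C0=M'] -> C2=S, others downsized to S] -> [S,I,S,I] [MISS #6: read from I]
Op 10: C3 write [C3 write: invalidate ['C0=S', 'C2=S'] -> C3=M] -> [I,I,I,M] [MISS #7: write from I]
Op 11: C3 read [C3 read: already in M, no change] -> [I,I,I,M] [hit: read from M]
Op 12: C1 read [C1 read from I: others=['C3=M'] -> C1=S, others downsized to S] -> [I,S,I,S] [MISS #8: read from I]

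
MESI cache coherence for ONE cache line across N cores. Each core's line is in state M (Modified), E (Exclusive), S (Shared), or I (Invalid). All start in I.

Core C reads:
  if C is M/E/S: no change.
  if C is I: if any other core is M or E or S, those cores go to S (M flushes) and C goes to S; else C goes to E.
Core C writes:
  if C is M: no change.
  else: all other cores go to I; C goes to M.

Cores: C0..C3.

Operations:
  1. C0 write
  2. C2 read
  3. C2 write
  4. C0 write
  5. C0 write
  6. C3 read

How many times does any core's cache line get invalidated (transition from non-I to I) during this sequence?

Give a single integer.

Answer: 2

Derivation:
Op 1: C0 write [C0 write: invalidate none -> C0=M] -> [M,I,I,I] (invalidations this op: 0; running total: 0)
Op 2: C2 read [C2 read from I: others=['C0=M'] -> C2=S, others downsized to S] -> [S,I,S,I] (invalidations this op: 0; running total: 0)
Op 3: C2 write [C2 write: invalidate ['C0=S'] -> C2=M] -> [I,I,M,I] (invalidations this op: 1; running total: 1)
Op 4: C0 write [C0 write: invalidate ['C2=M'] -> C0=M] -> [M,I,I,I] (invalidations this op: 1; running total: 2)
Op 5: C0 write [C0 write: already M (modified), no change] -> [M,I,I,I] (invalidations this op: 0; running total: 2)
Op 6: C3 read [C3 read from I: others=['C0=M'] -> C3=S, others downsized to S] -> [S,I,I,S] (invalidations this op: 0; running total: 2)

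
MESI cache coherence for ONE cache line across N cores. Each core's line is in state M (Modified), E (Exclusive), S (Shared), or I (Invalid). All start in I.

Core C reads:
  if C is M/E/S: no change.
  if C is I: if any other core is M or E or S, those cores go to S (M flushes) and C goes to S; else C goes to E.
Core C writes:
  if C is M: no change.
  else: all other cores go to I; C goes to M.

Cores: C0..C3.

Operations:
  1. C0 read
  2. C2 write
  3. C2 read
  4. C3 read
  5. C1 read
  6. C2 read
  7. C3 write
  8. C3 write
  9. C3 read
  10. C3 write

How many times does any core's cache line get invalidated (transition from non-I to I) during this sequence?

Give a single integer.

Op 1: C0 read [C0 read from I: no other sharers -> C0=E (exclusive)] -> [E,I,I,I] (invalidations this op: 0; running total: 0)
Op 2: C2 write [C2 write: invalidate ['C0=E'] -> C2=M] -> [I,I,M,I] (invalidations this op: 1; running total: 1)
Op 3: C2 read [C2 read: already in M, no change] -> [I,I,M,I] (invalidations this op: 0; running total: 1)
Op 4: C3 read [C3 read from I: others=['C2=M'] -> C3=S, others downsized to S] -> [I,I,S,S] (invalidations this op: 0; running total: 1)
Op 5: C1 read [C1 read from I: others=['C2=S', 'C3=S'] -> C1=S, others downsized to S] -> [I,S,S,S] (invalidations this op: 0; running total: 1)
Op 6: C2 read [C2 read: already in S, no change] -> [I,S,S,S] (invalidations this op: 0; running total: 1)
Op 7: C3 write [C3 write: invalidate ['C1=S', 'C2=S'] -> C3=M] -> [I,I,I,M] (invalidations this op: 2; running total: 3)
Op 8: C3 write [C3 write: already M (modified), no change] -> [I,I,I,M] (invalidations this op: 0; running total: 3)
Op 9: C3 read [C3 read: already in M, no change] -> [I,I,I,M] (invalidations this op: 0; running total: 3)
Op 10: C3 write [C3 write: already M (modified), no change] -> [I,I,I,M] (invalidations this op: 0; running total: 3)

Answer: 3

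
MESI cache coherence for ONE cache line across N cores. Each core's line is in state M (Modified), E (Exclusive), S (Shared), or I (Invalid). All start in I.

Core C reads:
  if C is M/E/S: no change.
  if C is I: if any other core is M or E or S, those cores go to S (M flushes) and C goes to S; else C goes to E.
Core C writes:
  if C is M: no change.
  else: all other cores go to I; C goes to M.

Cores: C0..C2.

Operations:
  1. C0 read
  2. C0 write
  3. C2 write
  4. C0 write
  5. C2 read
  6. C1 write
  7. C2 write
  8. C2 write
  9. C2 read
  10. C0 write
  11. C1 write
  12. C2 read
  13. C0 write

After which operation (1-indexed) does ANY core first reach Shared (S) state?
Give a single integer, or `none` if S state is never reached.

Op 1: C0 read [C0 read from I: no other sharers -> C0=E (exclusive)] -> [E,I,I]
Op 2: C0 write [C0 write: invalidate none -> C0=M] -> [M,I,I]
Op 3: C2 write [C2 write: invalidate ['C0=M'] -> C2=M] -> [I,I,M]
Op 4: C0 write [C0 write: invalidate ['C2=M'] -> C0=M] -> [M,I,I]
Op 5: C2 read [C2 read from I: others=['C0=M'] -> C2=S, others downsized to S] -> [S,I,S]
  -> First S state at op 5; remaining ops need not be traced.

Answer: 5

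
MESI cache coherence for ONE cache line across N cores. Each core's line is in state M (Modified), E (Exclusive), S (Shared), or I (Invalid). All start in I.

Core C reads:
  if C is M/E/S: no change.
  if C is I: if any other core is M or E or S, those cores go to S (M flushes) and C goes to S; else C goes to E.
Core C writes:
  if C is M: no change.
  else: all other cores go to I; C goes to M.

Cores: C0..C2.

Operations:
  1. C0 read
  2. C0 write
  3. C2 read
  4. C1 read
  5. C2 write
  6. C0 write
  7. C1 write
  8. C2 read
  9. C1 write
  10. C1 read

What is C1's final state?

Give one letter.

Op 1: C0 read [C0 read from I: no other sharers -> C0=E (exclusive)] -> [E,I,I]
Op 2: C0 write [C0 write: invalidate none -> C0=M] -> [M,I,I]
Op 3: C2 read [C2 read from I: others=['C0=M'] -> C2=S, others downsized to S] -> [S,I,S]
Op 4: C1 read [C1 read from I: others=['C0=S', 'C2=S'] -> C1=S, others downsized to S] -> [S,S,S]
Op 5: C2 write [C2 write: invalidate ['C0=S', 'C1=S'] -> C2=M] -> [I,I,M]
Op 6: C0 write [C0 write: invalidate ['C2=M'] -> C0=M] -> [M,I,I]
Op 7: C1 write [C1 write: invalidate ['C0=M'] -> C1=M] -> [I,M,I]
Op 8: C2 read [C2 read from I: others=['C1=M'] -> C2=S, others downsized to S] -> [I,S,S]
Op 9: C1 write [C1 write: invalidate ['C2=S'] -> C1=M] -> [I,M,I]
Op 10: C1 read [C1 read: already in M, no change] -> [I,M,I]

Answer: M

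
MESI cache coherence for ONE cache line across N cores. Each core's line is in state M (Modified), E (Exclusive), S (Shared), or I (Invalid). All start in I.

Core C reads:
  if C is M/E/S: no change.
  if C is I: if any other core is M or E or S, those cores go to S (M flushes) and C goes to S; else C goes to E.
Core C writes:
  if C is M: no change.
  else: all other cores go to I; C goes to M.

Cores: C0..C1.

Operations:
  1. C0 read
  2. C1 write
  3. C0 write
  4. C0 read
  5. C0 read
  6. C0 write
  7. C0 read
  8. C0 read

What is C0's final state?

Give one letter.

Answer: M

Derivation:
Op 1: C0 read [C0 read from I: no other sharers -> C0=E (exclusive)] -> [E,I]
Op 2: C1 write [C1 write: invalidate ['C0=E'] -> C1=M] -> [I,M]
Op 3: C0 write [C0 write: invalidate ['C1=M'] -> C0=M] -> [M,I]
Op 4: C0 read [C0 read: already in M, no change] -> [M,I]
Op 5: C0 read [C0 read: already in M, no change] -> [M,I]
Op 6: C0 write [C0 write: already M (modified), no change] -> [M,I]
Op 7: C0 read [C0 read: already in M, no change] -> [M,I]
Op 8: C0 read [C0 read: already in M, no change] -> [M,I]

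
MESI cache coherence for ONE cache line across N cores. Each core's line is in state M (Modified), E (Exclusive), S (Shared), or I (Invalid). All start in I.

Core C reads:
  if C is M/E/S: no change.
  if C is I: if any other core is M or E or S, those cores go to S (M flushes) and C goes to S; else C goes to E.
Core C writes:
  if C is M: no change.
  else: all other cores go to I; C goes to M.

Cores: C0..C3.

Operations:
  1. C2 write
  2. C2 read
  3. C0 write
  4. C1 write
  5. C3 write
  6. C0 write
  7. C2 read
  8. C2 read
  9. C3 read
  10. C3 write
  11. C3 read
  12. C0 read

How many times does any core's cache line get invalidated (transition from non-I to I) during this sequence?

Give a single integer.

Answer: 6

Derivation:
Op 1: C2 write [C2 write: invalidate none -> C2=M] -> [I,I,M,I] (invalidations this op: 0; running total: 0)
Op 2: C2 read [C2 read: already in M, no change] -> [I,I,M,I] (invalidations this op: 0; running total: 0)
Op 3: C0 write [C0 write: invalidate ['C2=M'] -> C0=M] -> [M,I,I,I] (invalidations this op: 1; running total: 1)
Op 4: C1 write [C1 write: invalidate ['C0=M'] -> C1=M] -> [I,M,I,I] (invalidations this op: 1; running total: 2)
Op 5: C3 write [C3 write: invalidate ['C1=M'] -> C3=M] -> [I,I,I,M] (invalidations this op: 1; running total: 3)
Op 6: C0 write [C0 write: invalidate ['C3=M'] -> C0=M] -> [M,I,I,I] (invalidations this op: 1; running total: 4)
Op 7: C2 read [C2 read from I: others=['C0=M'] -> C2=S, others downsized to S] -> [S,I,S,I] (invalidations this op: 0; running total: 4)
Op 8: C2 read [C2 read: already in S, no change] -> [S,I,S,I] (invalidations this op: 0; running total: 4)
Op 9: C3 read [C3 read from I: others=['C0=S', 'C2=S'] -> C3=S, others downsized to S] -> [S,I,S,S] (invalidations this op: 0; running total: 4)
Op 10: C3 write [C3 write: invalidate ['C0=S', 'C2=S'] -> C3=M] -> [I,I,I,M] (invalidations this op: 2; running total: 6)
Op 11: C3 read [C3 read: already in M, no change] -> [I,I,I,M] (invalidations this op: 0; running total: 6)
Op 12: C0 read [C0 read from I: others=['C3=M'] -> C0=S, others downsized to S] -> [S,I,I,S] (invalidations this op: 0; running total: 6)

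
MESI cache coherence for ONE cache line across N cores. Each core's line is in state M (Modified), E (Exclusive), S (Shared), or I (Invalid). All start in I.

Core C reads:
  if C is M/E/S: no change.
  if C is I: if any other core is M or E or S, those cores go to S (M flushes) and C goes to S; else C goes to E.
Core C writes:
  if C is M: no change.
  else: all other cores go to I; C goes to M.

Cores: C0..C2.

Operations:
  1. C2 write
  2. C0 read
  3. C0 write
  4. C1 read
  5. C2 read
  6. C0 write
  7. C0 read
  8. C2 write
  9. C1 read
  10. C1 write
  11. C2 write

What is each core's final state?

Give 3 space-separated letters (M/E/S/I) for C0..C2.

Op 1: C2 write [C2 write: invalidate none -> C2=M] -> [I,I,M]
Op 2: C0 read [C0 read from I: others=['C2=M'] -> C0=S, others downsized to S] -> [S,I,S]
Op 3: C0 write [C0 write: invalidate ['C2=S'] -> C0=M] -> [M,I,I]
Op 4: C1 read [C1 read from I: others=['C0=M'] -> C1=S, others downsized to S] -> [S,S,I]
Op 5: C2 read [C2 read from I: others=['C0=S', 'C1=S'] -> C2=S, others downsized to S] -> [S,S,S]
Op 6: C0 write [C0 write: invalidate ['C1=S', 'C2=S'] -> C0=M] -> [M,I,I]
Op 7: C0 read [C0 read: already in M, no change] -> [M,I,I]
Op 8: C2 write [C2 write: invalidate ['C0=M'] -> C2=M] -> [I,I,M]
Op 9: C1 read [C1 read from I: others=['C2=M'] -> C1=S, others downsized to S] -> [I,S,S]
Op 10: C1 write [C1 write: invalidate ['C2=S'] -> C1=M] -> [I,M,I]
Op 11: C2 write [C2 write: invalidate ['C1=M'] -> C2=M] -> [I,I,M]

Answer: I I M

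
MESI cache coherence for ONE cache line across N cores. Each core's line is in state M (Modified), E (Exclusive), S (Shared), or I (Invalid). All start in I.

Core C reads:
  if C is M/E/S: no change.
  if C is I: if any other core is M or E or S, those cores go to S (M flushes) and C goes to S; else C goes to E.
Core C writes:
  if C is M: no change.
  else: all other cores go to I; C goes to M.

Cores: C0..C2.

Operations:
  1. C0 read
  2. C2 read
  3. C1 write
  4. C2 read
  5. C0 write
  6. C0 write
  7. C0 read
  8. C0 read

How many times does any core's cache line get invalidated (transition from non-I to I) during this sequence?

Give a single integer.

Op 1: C0 read [C0 read from I: no other sharers -> C0=E (exclusive)] -> [E,I,I] (invalidations this op: 0; running total: 0)
Op 2: C2 read [C2 read from I: others=['C0=E'] -> C2=S, others downsized to S] -> [S,I,S] (invalidations this op: 0; running total: 0)
Op 3: C1 write [C1 write: invalidate ['C0=S', 'C2=S'] -> C1=M] -> [I,M,I] (invalidations this op: 2; running total: 2)
Op 4: C2 read [C2 read from I: others=['C1=M'] -> C2=S, others downsized to S] -> [I,S,S] (invalidations this op: 0; running total: 2)
Op 5: C0 write [C0 write: invalidate ['C1=S', 'C2=S'] -> C0=M] -> [M,I,I] (invalidations this op: 2; running total: 4)
Op 6: C0 write [C0 write: already M (modified), no change] -> [M,I,I] (invalidations this op: 0; running total: 4)
Op 7: C0 read [C0 read: already in M, no change] -> [M,I,I] (invalidations this op: 0; running total: 4)
Op 8: C0 read [C0 read: already in M, no change] -> [M,I,I] (invalidations this op: 0; running total: 4)

Answer: 4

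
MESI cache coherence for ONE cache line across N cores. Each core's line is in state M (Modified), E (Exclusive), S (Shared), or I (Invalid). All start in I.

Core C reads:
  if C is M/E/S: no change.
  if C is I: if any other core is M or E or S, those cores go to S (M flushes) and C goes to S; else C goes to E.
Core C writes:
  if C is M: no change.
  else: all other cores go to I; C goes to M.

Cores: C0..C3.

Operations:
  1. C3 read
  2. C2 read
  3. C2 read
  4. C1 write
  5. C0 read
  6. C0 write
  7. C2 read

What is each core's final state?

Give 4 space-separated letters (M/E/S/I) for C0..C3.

Answer: S I S I

Derivation:
Op 1: C3 read [C3 read from I: no other sharers -> C3=E (exclusive)] -> [I,I,I,E]
Op 2: C2 read [C2 read from I: others=['C3=E'] -> C2=S, others downsized to S] -> [I,I,S,S]
Op 3: C2 read [C2 read: already in S, no change] -> [I,I,S,S]
Op 4: C1 write [C1 write: invalidate ['C2=S', 'C3=S'] -> C1=M] -> [I,M,I,I]
Op 5: C0 read [C0 read from I: others=['C1=M'] -> C0=S, others downsized to S] -> [S,S,I,I]
Op 6: C0 write [C0 write: invalidate ['C1=S'] -> C0=M] -> [M,I,I,I]
Op 7: C2 read [C2 read from I: others=['C0=M'] -> C2=S, others downsized to S] -> [S,I,S,I]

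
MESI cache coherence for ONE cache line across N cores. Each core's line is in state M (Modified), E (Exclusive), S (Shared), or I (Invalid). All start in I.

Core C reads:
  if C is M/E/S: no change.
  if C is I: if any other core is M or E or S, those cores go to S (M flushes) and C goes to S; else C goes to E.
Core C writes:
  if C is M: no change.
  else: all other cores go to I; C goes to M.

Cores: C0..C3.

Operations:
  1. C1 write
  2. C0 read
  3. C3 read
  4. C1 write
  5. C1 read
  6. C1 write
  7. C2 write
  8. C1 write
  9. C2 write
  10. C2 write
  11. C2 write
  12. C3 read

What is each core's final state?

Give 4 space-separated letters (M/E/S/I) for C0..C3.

Op 1: C1 write [C1 write: invalidate none -> C1=M] -> [I,M,I,I]
Op 2: C0 read [C0 read from I: others=['C1=M'] -> C0=S, others downsized to S] -> [S,S,I,I]
Op 3: C3 read [C3 read from I: others=['C0=S', 'C1=S'] -> C3=S, others downsized to S] -> [S,S,I,S]
Op 4: C1 write [C1 write: invalidate ['C0=S', 'C3=S'] -> C1=M] -> [I,M,I,I]
Op 5: C1 read [C1 read: already in M, no change] -> [I,M,I,I]
Op 6: C1 write [C1 write: already M (modified), no change] -> [I,M,I,I]
Op 7: C2 write [C2 write: invalidate ['C1=M'] -> C2=M] -> [I,I,M,I]
Op 8: C1 write [C1 write: invalidate ['C2=M'] -> C1=M] -> [I,M,I,I]
Op 9: C2 write [C2 write: invalidate ['C1=M'] -> C2=M] -> [I,I,M,I]
Op 10: C2 write [C2 write: already M (modified), no change] -> [I,I,M,I]
Op 11: C2 write [C2 write: already M (modified), no change] -> [I,I,M,I]
Op 12: C3 read [C3 read from I: others=['C2=M'] -> C3=S, others downsized to S] -> [I,I,S,S]

Answer: I I S S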